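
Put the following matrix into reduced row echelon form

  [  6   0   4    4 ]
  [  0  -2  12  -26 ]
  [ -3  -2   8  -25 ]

Multiply R1 by 1/6.
  [  1   0  2/3  2/3 ]
  [  0  -2   12  -26 ]
  [ -3  -2    8  -25 ]
Add 3 times R1 to R3.
  [ 1   0  2/3  2/3 ]
  [ 0  -2   12  -26 ]
  [ 0  -2   10  -23 ]
Multiply R2 by -1/2.
  [ 1   0  2/3  2/3 ]
  [ 0   1   -6   13 ]
  [ 0  -2   10  -23 ]
Add 2 times R2 to R3.
  [ 1  0  2/3  2/3 ]
  [ 0  1   -6   13 ]
  [ 0  0   -2    3 ]
Multiply R3 by -1/2.
  [ 1  0  2/3   2/3 ]
  [ 0  1   -6    13 ]
  [ 0  0    1  -3/2 ]
Add 6 times R3 to R2.
  [ 1  0  2/3   2/3 ]
  [ 0  1    0     4 ]
  [ 0  0    1  -3/2 ]
Subtract 2/3 times R3 from R1.
  [ 1  0  0   5/3 ]
  [ 0  1  0     4 ]
  [ 0  0  1  -3/2 ]

[[1, 0, 0, 5/3], [0, 1, 0, 4], [0, 0, 1, -3/2]]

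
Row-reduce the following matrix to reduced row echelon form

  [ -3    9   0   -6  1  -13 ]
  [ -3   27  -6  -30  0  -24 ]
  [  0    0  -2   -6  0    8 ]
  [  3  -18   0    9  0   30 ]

r1 -> -1/3·r1
r2 -> r2 + 3·r1
r4 -> r4 − 3·r1
r2 -> 1/18·r2
r4 -> r4 + 9·r2
r3 -> -1/2·r3
r4 -> r4 + 3·r3
r4 -> 2·r4
r2 -> r2 + 1/18·r4
r1 -> r1 + 1/3·r4
r2 -> r2 + 1/3·r3
r1 -> r1 + 3·r2

[[1, 0, 0, 1, 0, -2], [0, 1, 0, -1/3, 0, -2], [0, 0, 1, 3, 0, -4], [0, 0, 0, 0, 1, -1]]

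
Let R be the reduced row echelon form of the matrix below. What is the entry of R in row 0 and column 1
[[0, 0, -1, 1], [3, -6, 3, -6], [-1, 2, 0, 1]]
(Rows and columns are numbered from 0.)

R1 <=> R2
  [  3  -6   3  -6 ]
  [  0   0  -1   1 ]
  [ -1   2   0   1 ]
R1 → 1/3·R1
  [  1  -2   1  -2 ]
  [  0   0  -1   1 ]
  [ -1   2   0   1 ]
R3 → R3 + R1
  [ 1  -2   1  -2 ]
  [ 0   0  -1   1 ]
  [ 0   0   1  -1 ]
R2 → -1·R2
  [ 1  -2  1  -2 ]
  [ 0   0  1  -1 ]
  [ 0   0  1  -1 ]
R3 → R3 − R2
  [ 1  -2  1  -2 ]
  [ 0   0  1  -1 ]
  [ 0   0  0   0 ]
R1 → R1 − R2
  [ 1  -2  0  -1 ]
  [ 0   0  1  -1 ]
  [ 0   0  0   0 ]

-2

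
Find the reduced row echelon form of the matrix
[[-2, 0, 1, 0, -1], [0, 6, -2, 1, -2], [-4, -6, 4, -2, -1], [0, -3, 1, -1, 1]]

Multiply ρ1 by -1/2.
  [  1   0  -1/2   0  1/2 ]
  [  0   6    -2   1   -2 ]
  [ -4  -6     4  -2   -1 ]
  [  0  -3     1  -1    1 ]
Add 4 times ρ1 to ρ3.
  [ 1   0  -1/2   0  1/2 ]
  [ 0   6    -2   1   -2 ]
  [ 0  -6     2  -2    1 ]
  [ 0  -3     1  -1    1 ]
Multiply ρ2 by 1/6.
  [ 1   0  -1/2    0   1/2 ]
  [ 0   1  -1/3  1/6  -1/3 ]
  [ 0  -6     2   -2     1 ]
  [ 0  -3     1   -1     1 ]
Add 6 times ρ2 to ρ3.
  [ 1   0  -1/2    0   1/2 ]
  [ 0   1  -1/3  1/6  -1/3 ]
  [ 0   0     0   -1    -1 ]
  [ 0  -3     1   -1     1 ]
Add 3 times ρ2 to ρ4.
  [ 1  0  -1/2     0   1/2 ]
  [ 0  1  -1/3   1/6  -1/3 ]
  [ 0  0     0    -1    -1 ]
  [ 0  0     0  -1/2     0 ]
Multiply ρ3 by -1.
  [ 1  0  -1/2     0   1/2 ]
  [ 0  1  -1/3   1/6  -1/3 ]
  [ 0  0     0     1     1 ]
  [ 0  0     0  -1/2     0 ]
Add 1/2 times ρ3 to ρ4.
  [ 1  0  -1/2    0   1/2 ]
  [ 0  1  -1/3  1/6  -1/3 ]
  [ 0  0     0    1     1 ]
  [ 0  0     0    0   1/2 ]
Multiply ρ4 by 2.
  [ 1  0  -1/2    0   1/2 ]
  [ 0  1  -1/3  1/6  -1/3 ]
  [ 0  0     0    1     1 ]
  [ 0  0     0    0     1 ]
Subtract ρ4 from ρ3.
  [ 1  0  -1/2    0   1/2 ]
  [ 0  1  -1/3  1/6  -1/3 ]
  [ 0  0     0    1     0 ]
  [ 0  0     0    0     1 ]
Add 1/3 times ρ4 to ρ2.
  [ 1  0  -1/2    0  1/2 ]
  [ 0  1  -1/3  1/6    0 ]
  [ 0  0     0    1    0 ]
  [ 0  0     0    0    1 ]
Subtract 1/2 times ρ4 from ρ1.
  [ 1  0  -1/2    0  0 ]
  [ 0  1  -1/3  1/6  0 ]
  [ 0  0     0    1  0 ]
  [ 0  0     0    0  1 ]
Subtract 1/6 times ρ3 from ρ2.
  [ 1  0  -1/2  0  0 ]
  [ 0  1  -1/3  0  0 ]
  [ 0  0     0  1  0 ]
  [ 0  0     0  0  1 ]

[[1, 0, -1/2, 0, 0], [0, 1, -1/3, 0, 0], [0, 0, 0, 1, 0], [0, 0, 0, 0, 1]]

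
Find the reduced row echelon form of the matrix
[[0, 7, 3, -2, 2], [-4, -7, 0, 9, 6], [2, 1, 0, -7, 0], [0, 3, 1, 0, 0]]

R1 <=> R2
  [ -4  -7  0   9  6 ]
  [  0   7  3  -2  2 ]
  [  2   1  0  -7  0 ]
  [  0   3  1   0  0 ]
R1 ← -1/4·R1
  [ 1  7/4  0  -9/4  -3/2 ]
  [ 0    7  3    -2     2 ]
  [ 2    1  0    -7     0 ]
  [ 0    3  1     0     0 ]
R3 ← R3 − 2·R1
  [ 1   7/4  0  -9/4  -3/2 ]
  [ 0     7  3    -2     2 ]
  [ 0  -5/2  0  -5/2     3 ]
  [ 0     3  1     0     0 ]
R2 ← 1/7·R2
  [ 1   7/4    0  -9/4  -3/2 ]
  [ 0     1  3/7  -2/7   2/7 ]
  [ 0  -5/2    0  -5/2     3 ]
  [ 0     3    1     0     0 ]
R3 ← R3 + 5/2·R2
  [ 1  7/4      0    -9/4  -3/2 ]
  [ 0    1    3/7    -2/7   2/7 ]
  [ 0    0  15/14  -45/14  26/7 ]
  [ 0    3      1       0     0 ]
R4 ← R4 − 3·R2
  [ 1  7/4      0    -9/4  -3/2 ]
  [ 0    1    3/7    -2/7   2/7 ]
  [ 0    0  15/14  -45/14  26/7 ]
  [ 0    0   -2/7     6/7  -6/7 ]
R3 ← 14/15·R3
  [ 1  7/4     0  -9/4   -3/2 ]
  [ 0    1   3/7  -2/7    2/7 ]
  [ 0    0     1    -3  52/15 ]
  [ 0    0  -2/7   6/7   -6/7 ]
R4 ← R4 + 2/7·R3
  [ 1  7/4    0  -9/4   -3/2 ]
  [ 0    1  3/7  -2/7    2/7 ]
  [ 0    0    1    -3  52/15 ]
  [ 0    0    0     0   2/15 ]
R4 ← 15/2·R4
  [ 1  7/4    0  -9/4   -3/2 ]
  [ 0    1  3/7  -2/7    2/7 ]
  [ 0    0    1    -3  52/15 ]
  [ 0    0    0     0      1 ]
R3 ← R3 − 52/15·R4
  [ 1  7/4    0  -9/4  -3/2 ]
  [ 0    1  3/7  -2/7   2/7 ]
  [ 0    0    1    -3     0 ]
  [ 0    0    0     0     1 ]
R2 ← R2 − 2/7·R4
  [ 1  7/4    0  -9/4  -3/2 ]
  [ 0    1  3/7  -2/7     0 ]
  [ 0    0    1    -3     0 ]
  [ 0    0    0     0     1 ]
R1 ← R1 + 3/2·R4
  [ 1  7/4    0  -9/4  0 ]
  [ 0    1  3/7  -2/7  0 ]
  [ 0    0    1    -3  0 ]
  [ 0    0    0     0  1 ]
R2 ← R2 − 3/7·R3
  [ 1  7/4  0  -9/4  0 ]
  [ 0    1  0     1  0 ]
  [ 0    0  1    -3  0 ]
  [ 0    0  0     0  1 ]
R1 ← R1 − 7/4·R2
  [ 1  0  0  -4  0 ]
  [ 0  1  0   1  0 ]
  [ 0  0  1  -3  0 ]
  [ 0  0  0   0  1 ]

[[1, 0, 0, -4, 0], [0, 1, 0, 1, 0], [0, 0, 1, -3, 0], [0, 0, 0, 0, 1]]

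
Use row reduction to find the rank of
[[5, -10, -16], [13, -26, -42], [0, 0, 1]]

rank = 2

R1 := 1/5·R1
  [  1   -2  -16/5 ]
  [ 13  -26    -42 ]
  [  0    0      1 ]
R2 := R2 − 13·R1
  [ 1  -2  -16/5 ]
  [ 0   0   -2/5 ]
  [ 0   0      1 ]
R2 := -5/2·R2
  [ 1  -2  -16/5 ]
  [ 0   0      1 ]
  [ 0   0      1 ]
R3 := R3 − R2
  [ 1  -2  -16/5 ]
  [ 0   0      1 ]
  [ 0   0      0 ]
R1 := R1 + 16/5·R2
  [ 1  -2  0 ]
  [ 0   0  1 ]
  [ 0   0  0 ]
The reduced form has 2 nonzero rows.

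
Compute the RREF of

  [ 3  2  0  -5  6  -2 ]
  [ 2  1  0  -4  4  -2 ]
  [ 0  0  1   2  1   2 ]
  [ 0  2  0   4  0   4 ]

r1 ← 1/3·r1
  [ 1  2/3  0  -5/3  2  -2/3 ]
  [ 2    1  0    -4  4    -2 ]
  [ 0    0  1     2  1     2 ]
  [ 0    2  0     4  0     4 ]
r2 ← r2 − 2·r1
  [ 1   2/3  0  -5/3  2  -2/3 ]
  [ 0  -1/3  0  -2/3  0  -2/3 ]
  [ 0     0  1     2  1     2 ]
  [ 0     2  0     4  0     4 ]
r2 ← -3·r2
  [ 1  2/3  0  -5/3  2  -2/3 ]
  [ 0    1  0     2  0     2 ]
  [ 0    0  1     2  1     2 ]
  [ 0    2  0     4  0     4 ]
r4 ← r4 − 2·r2
  [ 1  2/3  0  -5/3  2  -2/3 ]
  [ 0    1  0     2  0     2 ]
  [ 0    0  1     2  1     2 ]
  [ 0    0  0     0  0     0 ]
r1 ← r1 − 2/3·r2
  [ 1  0  0  -3  2  -2 ]
  [ 0  1  0   2  0   2 ]
  [ 0  0  1   2  1   2 ]
  [ 0  0  0   0  0   0 ]

[[1, 0, 0, -3, 2, -2], [0, 1, 0, 2, 0, 2], [0, 0, 1, 2, 1, 2], [0, 0, 0, 0, 0, 0]]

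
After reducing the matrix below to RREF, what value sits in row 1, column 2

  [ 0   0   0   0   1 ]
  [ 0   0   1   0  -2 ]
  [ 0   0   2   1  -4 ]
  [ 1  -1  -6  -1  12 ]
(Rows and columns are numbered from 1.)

Swap ρ1 and ρ4.
  [ 1  -1  -6  -1  12 ]
  [ 0   0   1   0  -2 ]
  [ 0   0   2   1  -4 ]
  [ 0   0   0   0   1 ]
Subtract 2 times ρ2 from ρ3.
  [ 1  -1  -6  -1  12 ]
  [ 0   0   1   0  -2 ]
  [ 0   0   0   1   0 ]
  [ 0   0   0   0   1 ]
Add 2 times ρ4 to ρ2.
  [ 1  -1  -6  -1  12 ]
  [ 0   0   1   0   0 ]
  [ 0   0   0   1   0 ]
  [ 0   0   0   0   1 ]
Subtract 12 times ρ4 from ρ1.
  [ 1  -1  -6  -1  0 ]
  [ 0   0   1   0  0 ]
  [ 0   0   0   1  0 ]
  [ 0   0   0   0  1 ]
Add ρ3 to ρ1.
  [ 1  -1  -6  0  0 ]
  [ 0   0   1  0  0 ]
  [ 0   0   0  1  0 ]
  [ 0   0   0  0  1 ]
Add 6 times ρ2 to ρ1.
  [ 1  -1  0  0  0 ]
  [ 0   0  1  0  0 ]
  [ 0   0  0  1  0 ]
  [ 0   0  0  0  1 ]

-1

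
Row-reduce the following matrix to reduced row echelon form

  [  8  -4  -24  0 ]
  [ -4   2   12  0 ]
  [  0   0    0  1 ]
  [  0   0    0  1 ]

R1 -> 1/8·R1
  [  1  -1/2  -3  0 ]
  [ -4     2  12  0 ]
  [  0     0   0  1 ]
  [  0     0   0  1 ]
R2 -> R2 + 4·R1
  [ 1  -1/2  -3  0 ]
  [ 0     0   0  0 ]
  [ 0     0   0  1 ]
  [ 0     0   0  1 ]
R2 <=> R3
  [ 1  -1/2  -3  0 ]
  [ 0     0   0  1 ]
  [ 0     0   0  0 ]
  [ 0     0   0  1 ]
R4 -> R4 − R2
  [ 1  -1/2  -3  0 ]
  [ 0     0   0  1 ]
  [ 0     0   0  0 ]
  [ 0     0   0  0 ]

[[1, -1/2, -3, 0], [0, 0, 0, 1], [0, 0, 0, 0], [0, 0, 0, 0]]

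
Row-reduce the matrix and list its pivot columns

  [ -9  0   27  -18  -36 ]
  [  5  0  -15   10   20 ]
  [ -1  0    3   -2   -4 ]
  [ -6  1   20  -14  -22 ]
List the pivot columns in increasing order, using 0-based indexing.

R1 → -1/9·R1
  [  1  0   -3    2    4 ]
  [  5  0  -15   10   20 ]
  [ -1  0    3   -2   -4 ]
  [ -6  1   20  -14  -22 ]
R2 → R2 − 5·R1
  [  1  0  -3    2    4 ]
  [  0  0   0    0    0 ]
  [ -1  0   3   -2   -4 ]
  [ -6  1  20  -14  -22 ]
R3 → R3 + R1
  [  1  0  -3    2    4 ]
  [  0  0   0    0    0 ]
  [  0  0   0    0    0 ]
  [ -6  1  20  -14  -22 ]
R4 → R4 + 6·R1
  [ 1  0  -3   2  4 ]
  [ 0  0   0   0  0 ]
  [ 0  0   0   0  0 ]
  [ 0  1   2  -2  2 ]
R2 <=> R4
  [ 1  0  -3   2  4 ]
  [ 0  1   2  -2  2 ]
  [ 0  0   0   0  0 ]
  [ 0  0   0   0  0 ]
Pivot columns are the columns containing a leading 1.

0, 1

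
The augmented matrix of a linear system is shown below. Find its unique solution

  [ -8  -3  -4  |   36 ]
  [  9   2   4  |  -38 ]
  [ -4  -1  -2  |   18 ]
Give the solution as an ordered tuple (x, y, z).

(-2, 0, -5)

ρ1 := -1/8·ρ1
  [  1  3/8  1/2  |  -9/2 ]
  [  9    2    4  |   -38 ]
  [ -4   -1   -2  |    18 ]
ρ2 := ρ2 − 9·ρ1
  [  1    3/8   1/2  |  -9/2 ]
  [  0  -11/8  -1/2  |   5/2 ]
  [ -4     -1    -2  |    18 ]
ρ3 := ρ3 + 4·ρ1
  [ 1    3/8   1/2  |  -9/2 ]
  [ 0  -11/8  -1/2  |   5/2 ]
  [ 0    1/2     0  |     0 ]
ρ2 := -8/11·ρ2
  [ 1  3/8   1/2  |    -9/2 ]
  [ 0    1  4/11  |  -20/11 ]
  [ 0  1/2     0  |       0 ]
ρ3 := ρ3 − 1/2·ρ2
  [ 1  3/8    1/2  |    -9/2 ]
  [ 0    1   4/11  |  -20/11 ]
  [ 0    0  -2/11  |   10/11 ]
ρ3 := -11/2·ρ3
  [ 1  3/8   1/2  |    -9/2 ]
  [ 0    1  4/11  |  -20/11 ]
  [ 0    0     1  |      -5 ]
ρ2 := ρ2 − 4/11·ρ3
  [ 1  3/8  1/2  |  -9/2 ]
  [ 0    1    0  |     0 ]
  [ 0    0    1  |    -5 ]
ρ1 := ρ1 − 1/2·ρ3
  [ 1  3/8  0  |  -2 ]
  [ 0    1  0  |   0 ]
  [ 0    0  1  |  -5 ]
ρ1 := ρ1 − 3/8·ρ2
  [ 1  0  0  |  -2 ]
  [ 0  1  0  |   0 ]
  [ 0  0  1  |  -5 ]
Reading off the last column: x = -2, y = 0, z = -5.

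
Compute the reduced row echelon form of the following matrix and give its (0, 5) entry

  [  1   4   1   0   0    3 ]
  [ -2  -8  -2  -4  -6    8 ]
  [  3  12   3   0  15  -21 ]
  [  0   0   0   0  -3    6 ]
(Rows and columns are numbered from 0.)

Add 2 times ρ1 to ρ2.
  [ 1   4  1   0   0    3 ]
  [ 0   0  0  -4  -6   14 ]
  [ 3  12  3   0  15  -21 ]
  [ 0   0  0   0  -3    6 ]
Subtract 3 times ρ1 from ρ3.
  [ 1  4  1   0   0    3 ]
  [ 0  0  0  -4  -6   14 ]
  [ 0  0  0   0  15  -30 ]
  [ 0  0  0   0  -3    6 ]
Multiply ρ2 by -1/4.
  [ 1  4  1  0    0     3 ]
  [ 0  0  0  1  3/2  -7/2 ]
  [ 0  0  0  0   15   -30 ]
  [ 0  0  0  0   -3     6 ]
Multiply ρ3 by 1/15.
  [ 1  4  1  0    0     3 ]
  [ 0  0  0  1  3/2  -7/2 ]
  [ 0  0  0  0    1    -2 ]
  [ 0  0  0  0   -3     6 ]
Add 3 times ρ3 to ρ4.
  [ 1  4  1  0    0     3 ]
  [ 0  0  0  1  3/2  -7/2 ]
  [ 0  0  0  0    1    -2 ]
  [ 0  0  0  0    0     0 ]
Subtract 3/2 times ρ3 from ρ2.
  [ 1  4  1  0  0     3 ]
  [ 0  0  0  1  0  -1/2 ]
  [ 0  0  0  0  1    -2 ]
  [ 0  0  0  0  0     0 ]

3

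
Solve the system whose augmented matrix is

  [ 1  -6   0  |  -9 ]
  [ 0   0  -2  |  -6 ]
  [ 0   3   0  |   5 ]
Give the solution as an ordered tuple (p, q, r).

R2 ↔ R3
  [ 1  -6   0  |  -9 ]
  [ 0   3   0  |   5 ]
  [ 0   0  -2  |  -6 ]
R2 ← 1/3·R2
  [ 1  -6   0  |   -9 ]
  [ 0   1   0  |  5/3 ]
  [ 0   0  -2  |   -6 ]
R3 ← -1/2·R3
  [ 1  -6  0  |   -9 ]
  [ 0   1  0  |  5/3 ]
  [ 0   0  1  |    3 ]
R1 ← R1 + 6·R2
  [ 1  0  0  |    1 ]
  [ 0  1  0  |  5/3 ]
  [ 0  0  1  |    3 ]
Reading off the last column: p = 1, q = 5/3, r = 3.

(1, 5/3, 3)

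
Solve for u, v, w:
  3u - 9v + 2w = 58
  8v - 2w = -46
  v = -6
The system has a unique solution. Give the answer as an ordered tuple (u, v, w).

(2, -6, -1)

Form the augmented matrix and row-reduce:
  [ 3  -9   2  |   58 ]
  [ 0   8  -2  |  -46 ]
  [ 0   1   0  |   -6 ]
r1 -> 1/3·r1
  [ 1  -3  2/3  |  58/3 ]
  [ 0   8   -2  |   -46 ]
  [ 0   1    0  |    -6 ]
r2 -> 1/8·r2
  [ 1  -3   2/3  |   58/3 ]
  [ 0   1  -1/4  |  -23/4 ]
  [ 0   1     0  |     -6 ]
r3 -> r3 − r2
  [ 1  -3   2/3  |   58/3 ]
  [ 0   1  -1/4  |  -23/4 ]
  [ 0   0   1/4  |   -1/4 ]
r3 -> 4·r3
  [ 1  -3   2/3  |   58/3 ]
  [ 0   1  -1/4  |  -23/4 ]
  [ 0   0     1  |     -1 ]
r2 -> r2 + 1/4·r3
  [ 1  -3  2/3  |  58/3 ]
  [ 0   1    0  |    -6 ]
  [ 0   0    1  |    -1 ]
r1 -> r1 − 2/3·r3
  [ 1  -3  0  |  20 ]
  [ 0   1  0  |  -6 ]
  [ 0   0  1  |  -1 ]
r1 -> r1 + 3·r2
  [ 1  0  0  |   2 ]
  [ 0  1  0  |  -6 ]
  [ 0  0  1  |  -1 ]
Reading off the last column: u = 2, v = -6, w = -1.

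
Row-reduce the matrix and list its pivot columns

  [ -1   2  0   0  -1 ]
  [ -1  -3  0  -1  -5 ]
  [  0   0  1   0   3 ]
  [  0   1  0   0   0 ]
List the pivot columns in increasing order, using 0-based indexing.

Multiply ρ1 by -1.
Add ρ1 to ρ2.
Multiply ρ2 by -1/5.
Subtract ρ2 from ρ4.
Multiply ρ4 by -5.
Subtract 1/5 times ρ4 from ρ2.
Add 2 times ρ2 to ρ1.
Pivot columns are the columns containing a leading 1.

0, 1, 2, 3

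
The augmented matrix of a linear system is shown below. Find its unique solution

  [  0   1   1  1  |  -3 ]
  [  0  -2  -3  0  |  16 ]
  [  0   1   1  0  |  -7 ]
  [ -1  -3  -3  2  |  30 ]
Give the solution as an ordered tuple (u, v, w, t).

(-1, -5, -2, 4)

r1 <=> r4
r1 ← -1·r1
r2 ← -1/2·r2
r3 ← r3 − r2
r4 ← r4 − r2
r3 ← -2·r3
r4 ← r4 + 1/2·r3
r1 ← r1 + 2·r4
r2 ← r2 − 3/2·r3
r1 ← r1 − 3·r3
r1 ← r1 − 3·r2
Reading off the last column: u = -1, v = -5, w = -2, t = 4.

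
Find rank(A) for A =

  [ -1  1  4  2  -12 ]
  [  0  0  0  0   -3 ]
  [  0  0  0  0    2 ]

R1 := -1·R1
  [ 1  -1  -4  -2  12 ]
  [ 0   0   0   0  -3 ]
  [ 0   0   0   0   2 ]
R2 := -1/3·R2
  [ 1  -1  -4  -2  12 ]
  [ 0   0   0   0   1 ]
  [ 0   0   0   0   2 ]
R3 := R3 − 2·R2
  [ 1  -1  -4  -2  12 ]
  [ 0   0   0   0   1 ]
  [ 0   0   0   0   0 ]
R1 := R1 − 12·R2
  [ 1  -1  -4  -2  0 ]
  [ 0   0   0   0  1 ]
  [ 0   0   0   0  0 ]
The reduced form has 2 nonzero rows.

rank = 2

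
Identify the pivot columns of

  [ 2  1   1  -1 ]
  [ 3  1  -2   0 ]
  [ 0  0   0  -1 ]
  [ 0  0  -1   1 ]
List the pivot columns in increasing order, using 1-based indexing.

1, 2, 3, 4

R1 → 1/2·R1
  [ 1  1/2  1/2  -1/2 ]
  [ 3    1   -2     0 ]
  [ 0    0    0    -1 ]
  [ 0    0   -1     1 ]
R2 → R2 − 3·R1
  [ 1   1/2   1/2  -1/2 ]
  [ 0  -1/2  -7/2   3/2 ]
  [ 0     0     0    -1 ]
  [ 0     0    -1     1 ]
R2 → -2·R2
  [ 1  1/2  1/2  -1/2 ]
  [ 0    1    7    -3 ]
  [ 0    0    0    -1 ]
  [ 0    0   -1     1 ]
R3 <-> R4
  [ 1  1/2  1/2  -1/2 ]
  [ 0    1    7    -3 ]
  [ 0    0   -1     1 ]
  [ 0    0    0    -1 ]
R3 → -1·R3
  [ 1  1/2  1/2  -1/2 ]
  [ 0    1    7    -3 ]
  [ 0    0    1    -1 ]
  [ 0    0    0    -1 ]
R4 → -1·R4
  [ 1  1/2  1/2  -1/2 ]
  [ 0    1    7    -3 ]
  [ 0    0    1    -1 ]
  [ 0    0    0     1 ]
R3 → R3 + R4
  [ 1  1/2  1/2  -1/2 ]
  [ 0    1    7    -3 ]
  [ 0    0    1     0 ]
  [ 0    0    0     1 ]
R2 → R2 + 3·R4
  [ 1  1/2  1/2  -1/2 ]
  [ 0    1    7     0 ]
  [ 0    0    1     0 ]
  [ 0    0    0     1 ]
R1 → R1 + 1/2·R4
  [ 1  1/2  1/2  0 ]
  [ 0    1    7  0 ]
  [ 0    0    1  0 ]
  [ 0    0    0  1 ]
R2 → R2 − 7·R3
  [ 1  1/2  1/2  0 ]
  [ 0    1    0  0 ]
  [ 0    0    1  0 ]
  [ 0    0    0  1 ]
R1 → R1 − 1/2·R3
  [ 1  1/2  0  0 ]
  [ 0    1  0  0 ]
  [ 0    0  1  0 ]
  [ 0    0  0  1 ]
R1 → R1 − 1/2·R2
  [ 1  0  0  0 ]
  [ 0  1  0  0 ]
  [ 0  0  1  0 ]
  [ 0  0  0  1 ]
Pivot columns are the columns containing a leading 1.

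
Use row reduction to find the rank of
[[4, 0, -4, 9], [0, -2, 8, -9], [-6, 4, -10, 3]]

rank = 3

ρ1 → 1/4·ρ1
  [  1   0   -1  9/4 ]
  [  0  -2    8   -9 ]
  [ -6   4  -10    3 ]
ρ3 → ρ3 + 6·ρ1
  [ 1   0   -1   9/4 ]
  [ 0  -2    8    -9 ]
  [ 0   4  -16  33/2 ]
ρ2 → -1/2·ρ2
  [ 1  0   -1   9/4 ]
  [ 0  1   -4   9/2 ]
  [ 0  4  -16  33/2 ]
ρ3 → ρ3 − 4·ρ2
  [ 1  0  -1   9/4 ]
  [ 0  1  -4   9/2 ]
  [ 0  0   0  -3/2 ]
ρ3 → -2/3·ρ3
  [ 1  0  -1  9/4 ]
  [ 0  1  -4  9/2 ]
  [ 0  0   0    1 ]
ρ2 → ρ2 − 9/2·ρ3
  [ 1  0  -1  9/4 ]
  [ 0  1  -4    0 ]
  [ 0  0   0    1 ]
ρ1 → ρ1 − 9/4·ρ3
  [ 1  0  -1  0 ]
  [ 0  1  -4  0 ]
  [ 0  0   0  1 ]
The reduced form has 3 nonzero rows.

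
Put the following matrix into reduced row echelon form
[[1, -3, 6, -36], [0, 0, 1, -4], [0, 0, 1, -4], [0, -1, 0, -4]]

r2 <=> r4
r2 := -1·r2
r4 := r4 − r3
r1 := r1 − 6·r3
r1 := r1 + 3·r2

[[1, 0, 0, 0], [0, 1, 0, 4], [0, 0, 1, -4], [0, 0, 0, 0]]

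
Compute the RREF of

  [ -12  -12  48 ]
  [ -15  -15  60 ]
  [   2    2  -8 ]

R1 → -1/12·R1
  [   1    1  -4 ]
  [ -15  -15  60 ]
  [   2    2  -8 ]
R2 → R2 + 15·R1
  [ 1  1  -4 ]
  [ 0  0   0 ]
  [ 2  2  -8 ]
R3 → R3 − 2·R1
  [ 1  1  -4 ]
  [ 0  0   0 ]
  [ 0  0   0 ]

[[1, 1, -4], [0, 0, 0], [0, 0, 0]]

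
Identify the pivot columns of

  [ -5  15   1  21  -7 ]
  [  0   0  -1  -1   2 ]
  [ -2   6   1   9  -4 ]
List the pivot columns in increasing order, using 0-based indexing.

ρ1 -> -1/5·ρ1
  [  1  -3  -1/5  -21/5  7/5 ]
  [  0   0    -1     -1    2 ]
  [ -2   6     1      9   -4 ]
ρ3 -> ρ3 + 2·ρ1
  [ 1  -3  -1/5  -21/5   7/5 ]
  [ 0   0    -1     -1     2 ]
  [ 0   0   3/5    3/5  -6/5 ]
ρ2 -> -1·ρ2
  [ 1  -3  -1/5  -21/5   7/5 ]
  [ 0   0     1      1    -2 ]
  [ 0   0   3/5    3/5  -6/5 ]
ρ3 -> ρ3 − 3/5·ρ2
  [ 1  -3  -1/5  -21/5  7/5 ]
  [ 0   0     1      1   -2 ]
  [ 0   0     0      0    0 ]
ρ1 -> ρ1 + 1/5·ρ2
  [ 1  -3  0  -4   1 ]
  [ 0   0  1   1  -2 ]
  [ 0   0  0   0   0 ]
Pivot columns are the columns containing a leading 1.

0, 2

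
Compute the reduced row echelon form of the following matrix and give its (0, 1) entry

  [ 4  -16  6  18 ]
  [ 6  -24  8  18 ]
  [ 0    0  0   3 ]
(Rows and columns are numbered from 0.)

R1 := 1/4·R1
  [ 1   -4  3/2  9/2 ]
  [ 6  -24    8   18 ]
  [ 0    0    0    3 ]
R2 := R2 − 6·R1
  [ 1  -4  3/2  9/2 ]
  [ 0   0   -1   -9 ]
  [ 0   0    0    3 ]
R2 := -1·R2
  [ 1  -4  3/2  9/2 ]
  [ 0   0    1    9 ]
  [ 0   0    0    3 ]
R3 := 1/3·R3
  [ 1  -4  3/2  9/2 ]
  [ 0   0    1    9 ]
  [ 0   0    0    1 ]
R2 := R2 − 9·R3
  [ 1  -4  3/2  9/2 ]
  [ 0   0    1    0 ]
  [ 0   0    0    1 ]
R1 := R1 − 9/2·R3
  [ 1  -4  3/2  0 ]
  [ 0   0    1  0 ]
  [ 0   0    0  1 ]
R1 := R1 − 3/2·R2
  [ 1  -4  0  0 ]
  [ 0   0  1  0 ]
  [ 0   0  0  1 ]

-4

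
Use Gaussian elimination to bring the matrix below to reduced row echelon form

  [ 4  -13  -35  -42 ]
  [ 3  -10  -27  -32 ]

r1 -> 1/4·r1
  [ 1  -13/4  -35/4  -21/2 ]
  [ 3    -10    -27    -32 ]
r2 -> r2 − 3·r1
  [ 1  -13/4  -35/4  -21/2 ]
  [ 0   -1/4   -3/4   -1/2 ]
r2 -> -4·r2
  [ 1  -13/4  -35/4  -21/2 ]
  [ 0      1      3      2 ]
r1 -> r1 + 13/4·r2
  [ 1  0  1  -4 ]
  [ 0  1  3   2 ]

[[1, 0, 1, -4], [0, 1, 3, 2]]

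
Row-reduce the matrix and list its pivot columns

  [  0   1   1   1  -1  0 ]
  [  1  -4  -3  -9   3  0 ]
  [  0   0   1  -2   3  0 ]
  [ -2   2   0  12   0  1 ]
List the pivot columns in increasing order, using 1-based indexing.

ρ1 <-> ρ2
  [  1  -4  -3  -9   3  0 ]
  [  0   1   1   1  -1  0 ]
  [  0   0   1  -2   3  0 ]
  [ -2   2   0  12   0  1 ]
ρ4 → ρ4 + 2·ρ1
  [ 1  -4  -3  -9   3  0 ]
  [ 0   1   1   1  -1  0 ]
  [ 0   0   1  -2   3  0 ]
  [ 0  -6  -6  -6   6  1 ]
ρ4 → ρ4 + 6·ρ2
  [ 1  -4  -3  -9   3  0 ]
  [ 0   1   1   1  -1  0 ]
  [ 0   0   1  -2   3  0 ]
  [ 0   0   0   0   0  1 ]
ρ2 → ρ2 − ρ3
  [ 1  -4  -3  -9   3  0 ]
  [ 0   1   0   3  -4  0 ]
  [ 0   0   1  -2   3  0 ]
  [ 0   0   0   0   0  1 ]
ρ1 → ρ1 + 3·ρ3
  [ 1  -4  0  -15  12  0 ]
  [ 0   1  0    3  -4  0 ]
  [ 0   0  1   -2   3  0 ]
  [ 0   0  0    0   0  1 ]
ρ1 → ρ1 + 4·ρ2
  [ 1  0  0  -3  -4  0 ]
  [ 0  1  0   3  -4  0 ]
  [ 0  0  1  -2   3  0 ]
  [ 0  0  0   0   0  1 ]
Pivot columns are the columns containing a leading 1.

1, 2, 3, 6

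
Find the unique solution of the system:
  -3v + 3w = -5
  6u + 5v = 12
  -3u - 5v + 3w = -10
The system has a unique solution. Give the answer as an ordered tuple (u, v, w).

(1/3, 2, 1/3)

Form the augmented matrix and row-reduce:
  [  0  -3  3  |   -5 ]
  [  6   5  0  |   12 ]
  [ -3  -5  3  |  -10 ]
R1 ↔ R2
  [  6   5  0  |   12 ]
  [  0  -3  3  |   -5 ]
  [ -3  -5  3  |  -10 ]
R1 := 1/6·R1
  [  1  5/6  0  |    2 ]
  [  0   -3  3  |   -5 ]
  [ -3   -5  3  |  -10 ]
R3 := R3 + 3·R1
  [ 1   5/6  0  |   2 ]
  [ 0    -3  3  |  -5 ]
  [ 0  -5/2  3  |  -4 ]
R2 := -1/3·R2
  [ 1   5/6   0  |    2 ]
  [ 0     1  -1  |  5/3 ]
  [ 0  -5/2   3  |   -4 ]
R3 := R3 + 5/2·R2
  [ 1  5/6    0  |    2 ]
  [ 0    1   -1  |  5/3 ]
  [ 0    0  1/2  |  1/6 ]
R3 := 2·R3
  [ 1  5/6   0  |    2 ]
  [ 0    1  -1  |  5/3 ]
  [ 0    0   1  |  1/3 ]
R2 := R2 + R3
  [ 1  5/6  0  |    2 ]
  [ 0    1  0  |    2 ]
  [ 0    0  1  |  1/3 ]
R1 := R1 − 5/6·R2
  [ 1  0  0  |  1/3 ]
  [ 0  1  0  |    2 ]
  [ 0  0  1  |  1/3 ]
Reading off the last column: u = 1/3, v = 2, w = 1/3.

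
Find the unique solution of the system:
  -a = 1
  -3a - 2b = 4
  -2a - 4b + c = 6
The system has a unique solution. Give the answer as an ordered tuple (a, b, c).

Form the augmented matrix and row-reduce:
  [ -1   0  0  |  1 ]
  [ -3  -2  0  |  4 ]
  [ -2  -4  1  |  6 ]
R1 -> -1·R1
  [  1   0  0  |  -1 ]
  [ -3  -2  0  |   4 ]
  [ -2  -4  1  |   6 ]
R2 -> R2 + 3·R1
  [  1   0  0  |  -1 ]
  [  0  -2  0  |   1 ]
  [ -2  -4  1  |   6 ]
R3 -> R3 + 2·R1
  [ 1   0  0  |  -1 ]
  [ 0  -2  0  |   1 ]
  [ 0  -4  1  |   4 ]
R2 -> -1/2·R2
  [ 1   0  0  |    -1 ]
  [ 0   1  0  |  -1/2 ]
  [ 0  -4  1  |     4 ]
R3 -> R3 + 4·R2
  [ 1  0  0  |    -1 ]
  [ 0  1  0  |  -1/2 ]
  [ 0  0  1  |     2 ]
Reading off the last column: a = -1, b = -1/2, c = 2.

(-1, -1/2, 2)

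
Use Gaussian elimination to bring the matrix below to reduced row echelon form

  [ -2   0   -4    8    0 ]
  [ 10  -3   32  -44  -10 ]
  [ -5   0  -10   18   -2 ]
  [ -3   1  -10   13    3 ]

[[1, 0, 2, 0, 4], [0, 1, -4, 0, 2], [0, 0, 0, 1, 1], [0, 0, 0, 0, 0]]

r1 := -1/2·r1
  [  1   0    2   -4    0 ]
  [ 10  -3   32  -44  -10 ]
  [ -5   0  -10   18   -2 ]
  [ -3   1  -10   13    3 ]
r2 := r2 − 10·r1
  [  1   0    2  -4    0 ]
  [  0  -3   12  -4  -10 ]
  [ -5   0  -10  18   -2 ]
  [ -3   1  -10  13    3 ]
r3 := r3 + 5·r1
  [  1   0    2  -4    0 ]
  [  0  -3   12  -4  -10 ]
  [  0   0    0  -2   -2 ]
  [ -3   1  -10  13    3 ]
r4 := r4 + 3·r1
  [ 1   0   2  -4    0 ]
  [ 0  -3  12  -4  -10 ]
  [ 0   0   0  -2   -2 ]
  [ 0   1  -4   1    3 ]
r2 := -1/3·r2
  [ 1  0   2   -4     0 ]
  [ 0  1  -4  4/3  10/3 ]
  [ 0  0   0   -2    -2 ]
  [ 0  1  -4    1     3 ]
r4 := r4 − r2
  [ 1  0   2    -4     0 ]
  [ 0  1  -4   4/3  10/3 ]
  [ 0  0   0    -2    -2 ]
  [ 0  0   0  -1/3  -1/3 ]
r3 := -1/2·r3
  [ 1  0   2    -4     0 ]
  [ 0  1  -4   4/3  10/3 ]
  [ 0  0   0     1     1 ]
  [ 0  0   0  -1/3  -1/3 ]
r4 := r4 + 1/3·r3
  [ 1  0   2   -4     0 ]
  [ 0  1  -4  4/3  10/3 ]
  [ 0  0   0    1     1 ]
  [ 0  0   0    0     0 ]
r2 := r2 − 4/3·r3
  [ 1  0   2  -4  0 ]
  [ 0  1  -4   0  2 ]
  [ 0  0   0   1  1 ]
  [ 0  0   0   0  0 ]
r1 := r1 + 4·r3
  [ 1  0   2  0  4 ]
  [ 0  1  -4  0  2 ]
  [ 0  0   0  1  1 ]
  [ 0  0   0  0  0 ]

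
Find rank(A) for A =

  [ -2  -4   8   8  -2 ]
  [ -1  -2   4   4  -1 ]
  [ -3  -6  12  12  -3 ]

rank = 1

R1 → -1/2·R1
  [  1   2  -4  -4   1 ]
  [ -1  -2   4   4  -1 ]
  [ -3  -6  12  12  -3 ]
R2 → R2 + R1
  [  1   2  -4  -4   1 ]
  [  0   0   0   0   0 ]
  [ -3  -6  12  12  -3 ]
R3 → R3 + 3·R1
  [ 1  2  -4  -4  1 ]
  [ 0  0   0   0  0 ]
  [ 0  0   0   0  0 ]
The reduced form has 1 nonzero row.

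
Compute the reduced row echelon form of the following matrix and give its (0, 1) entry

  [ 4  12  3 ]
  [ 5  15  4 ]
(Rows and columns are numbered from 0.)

R1 := 1/4·R1
  [ 1   3  3/4 ]
  [ 5  15    4 ]
R2 := R2 − 5·R1
  [ 1  3  3/4 ]
  [ 0  0  1/4 ]
R2 := 4·R2
  [ 1  3  3/4 ]
  [ 0  0    1 ]
R1 := R1 − 3/4·R2
  [ 1  3  0 ]
  [ 0  0  1 ]

3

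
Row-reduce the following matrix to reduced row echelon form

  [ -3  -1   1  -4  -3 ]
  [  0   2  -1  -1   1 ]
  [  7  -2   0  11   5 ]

[[1, 0, 0, 1, 1], [0, 1, 0, -2, 1], [0, 0, 1, -3, 1]]

ρ1 -> -1/3·ρ1
  [ 1  1/3  -1/3  4/3  1 ]
  [ 0    2    -1   -1  1 ]
  [ 7   -2     0   11  5 ]
ρ3 -> ρ3 − 7·ρ1
  [ 1    1/3  -1/3  4/3   1 ]
  [ 0      2    -1   -1   1 ]
  [ 0  -13/3   7/3  5/3  -2 ]
ρ2 -> 1/2·ρ2
  [ 1    1/3  -1/3   4/3    1 ]
  [ 0      1  -1/2  -1/2  1/2 ]
  [ 0  -13/3   7/3   5/3   -2 ]
ρ3 -> ρ3 + 13/3·ρ2
  [ 1  1/3  -1/3   4/3    1 ]
  [ 0    1  -1/2  -1/2  1/2 ]
  [ 0    0   1/6  -1/2  1/6 ]
ρ3 -> 6·ρ3
  [ 1  1/3  -1/3   4/3    1 ]
  [ 0    1  -1/2  -1/2  1/2 ]
  [ 0    0     1    -3    1 ]
ρ2 -> ρ2 + 1/2·ρ3
  [ 1  1/3  -1/3  4/3  1 ]
  [ 0    1     0   -2  1 ]
  [ 0    0     1   -3  1 ]
ρ1 -> ρ1 + 1/3·ρ3
  [ 1  1/3  0  1/3  4/3 ]
  [ 0    1  0   -2    1 ]
  [ 0    0  1   -3    1 ]
ρ1 -> ρ1 − 1/3·ρ2
  [ 1  0  0   1  1 ]
  [ 0  1  0  -2  1 ]
  [ 0  0  1  -3  1 ]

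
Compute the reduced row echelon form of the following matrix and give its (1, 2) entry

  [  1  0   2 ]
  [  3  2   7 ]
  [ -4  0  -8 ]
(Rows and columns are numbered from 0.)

R2 ← R2 − 3·R1
  [  1  0   2 ]
  [  0  2   1 ]
  [ -4  0  -8 ]
R3 ← R3 + 4·R1
  [ 1  0  2 ]
  [ 0  2  1 ]
  [ 0  0  0 ]
R2 ← 1/2·R2
  [ 1  0    2 ]
  [ 0  1  1/2 ]
  [ 0  0    0 ]

1/2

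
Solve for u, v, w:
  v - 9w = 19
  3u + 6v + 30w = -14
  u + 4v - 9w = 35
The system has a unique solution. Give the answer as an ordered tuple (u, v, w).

(4, 4, -5/3)

Form the augmented matrix and row-reduce:
  [ 0  1  -9  |   19 ]
  [ 3  6  30  |  -14 ]
  [ 1  4  -9  |   35 ]
R1 <-> R2
  [ 3  6  30  |  -14 ]
  [ 0  1  -9  |   19 ]
  [ 1  4  -9  |   35 ]
R1 := 1/3·R1
  [ 1  2  10  |  -14/3 ]
  [ 0  1  -9  |     19 ]
  [ 1  4  -9  |     35 ]
R3 := R3 − R1
  [ 1  2   10  |  -14/3 ]
  [ 0  1   -9  |     19 ]
  [ 0  2  -19  |  119/3 ]
R3 := R3 − 2·R2
  [ 1  2  10  |  -14/3 ]
  [ 0  1  -9  |     19 ]
  [ 0  0  -1  |    5/3 ]
R3 := -1·R3
  [ 1  2  10  |  -14/3 ]
  [ 0  1  -9  |     19 ]
  [ 0  0   1  |   -5/3 ]
R2 := R2 + 9·R3
  [ 1  2  10  |  -14/3 ]
  [ 0  1   0  |      4 ]
  [ 0  0   1  |   -5/3 ]
R1 := R1 − 10·R3
  [ 1  2  0  |    12 ]
  [ 0  1  0  |     4 ]
  [ 0  0  1  |  -5/3 ]
R1 := R1 − 2·R2
  [ 1  0  0  |     4 ]
  [ 0  1  0  |     4 ]
  [ 0  0  1  |  -5/3 ]
Reading off the last column: u = 4, v = 4, w = -5/3.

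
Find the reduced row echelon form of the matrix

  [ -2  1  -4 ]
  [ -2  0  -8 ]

[[1, 0, 4], [0, 1, 4]]

ρ1 -> -1/2·ρ1
  [  1  -1/2   2 ]
  [ -2     0  -8 ]
ρ2 -> ρ2 + 2·ρ1
  [ 1  -1/2   2 ]
  [ 0    -1  -4 ]
ρ2 -> -1·ρ2
  [ 1  -1/2  2 ]
  [ 0     1  4 ]
ρ1 -> ρ1 + 1/2·ρ2
  [ 1  0  4 ]
  [ 0  1  4 ]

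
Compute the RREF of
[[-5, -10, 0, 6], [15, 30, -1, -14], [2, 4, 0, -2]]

[[1, 2, 0, 0], [0, 0, 1, 0], [0, 0, 0, 1]]

R1 ← -1/5·R1
  [  1   2   0  -6/5 ]
  [ 15  30  -1   -14 ]
  [  2   4   0    -2 ]
R2 ← R2 − 15·R1
  [ 1  2   0  -6/5 ]
  [ 0  0  -1     4 ]
  [ 2  4   0    -2 ]
R3 ← R3 − 2·R1
  [ 1  2   0  -6/5 ]
  [ 0  0  -1     4 ]
  [ 0  0   0   2/5 ]
R2 ← -1·R2
  [ 1  2  0  -6/5 ]
  [ 0  0  1    -4 ]
  [ 0  0  0   2/5 ]
R3 ← 5/2·R3
  [ 1  2  0  -6/5 ]
  [ 0  0  1    -4 ]
  [ 0  0  0     1 ]
R2 ← R2 + 4·R3
  [ 1  2  0  -6/5 ]
  [ 0  0  1     0 ]
  [ 0  0  0     1 ]
R1 ← R1 + 6/5·R3
  [ 1  2  0  0 ]
  [ 0  0  1  0 ]
  [ 0  0  0  1 ]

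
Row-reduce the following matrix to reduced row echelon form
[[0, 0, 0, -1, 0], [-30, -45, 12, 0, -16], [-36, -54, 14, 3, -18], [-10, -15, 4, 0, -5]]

[[1, 3/2, 0, 0, 0], [0, 0, 1, 0, 0], [0, 0, 0, 1, 0], [0, 0, 0, 0, 1]]

R1 ↔ R2
  [ -30  -45  12   0  -16 ]
  [   0    0   0  -1    0 ]
  [ -36  -54  14   3  -18 ]
  [ -10  -15   4   0   -5 ]
R1 ← -1/30·R1
  [   1  3/2  -2/5   0  8/15 ]
  [   0    0     0  -1     0 ]
  [ -36  -54    14   3   -18 ]
  [ -10  -15     4   0    -5 ]
R3 ← R3 + 36·R1
  [   1  3/2  -2/5   0  8/15 ]
  [   0    0     0  -1     0 ]
  [   0    0  -2/5   3   6/5 ]
  [ -10  -15     4   0    -5 ]
R4 ← R4 + 10·R1
  [ 1  3/2  -2/5   0  8/15 ]
  [ 0    0     0  -1     0 ]
  [ 0    0  -2/5   3   6/5 ]
  [ 0    0     0   0   1/3 ]
R2 ↔ R3
  [ 1  3/2  -2/5   0  8/15 ]
  [ 0    0  -2/5   3   6/5 ]
  [ 0    0     0  -1     0 ]
  [ 0    0     0   0   1/3 ]
R2 ← -5/2·R2
  [ 1  3/2  -2/5      0  8/15 ]
  [ 0    0     1  -15/2    -3 ]
  [ 0    0     0     -1     0 ]
  [ 0    0     0      0   1/3 ]
R3 ← -1·R3
  [ 1  3/2  -2/5      0  8/15 ]
  [ 0    0     1  -15/2    -3 ]
  [ 0    0     0      1     0 ]
  [ 0    0     0      0   1/3 ]
R4 ← 3·R4
  [ 1  3/2  -2/5      0  8/15 ]
  [ 0    0     1  -15/2    -3 ]
  [ 0    0     0      1     0 ]
  [ 0    0     0      0     1 ]
R2 ← R2 + 3·R4
  [ 1  3/2  -2/5      0  8/15 ]
  [ 0    0     1  -15/2     0 ]
  [ 0    0     0      1     0 ]
  [ 0    0     0      0     1 ]
R1 ← R1 − 8/15·R4
  [ 1  3/2  -2/5      0  0 ]
  [ 0    0     1  -15/2  0 ]
  [ 0    0     0      1  0 ]
  [ 0    0     0      0  1 ]
R2 ← R2 + 15/2·R3
  [ 1  3/2  -2/5  0  0 ]
  [ 0    0     1  0  0 ]
  [ 0    0     0  1  0 ]
  [ 0    0     0  0  1 ]
R1 ← R1 + 2/5·R2
  [ 1  3/2  0  0  0 ]
  [ 0    0  1  0  0 ]
  [ 0    0  0  1  0 ]
  [ 0    0  0  0  1 ]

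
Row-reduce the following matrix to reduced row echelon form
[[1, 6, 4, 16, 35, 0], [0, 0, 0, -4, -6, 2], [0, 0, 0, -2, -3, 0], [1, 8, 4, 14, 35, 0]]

[[1, 0, 4, 0, 2, 0], [0, 1, 0, 0, 3/2, 0], [0, 0, 0, 1, 3/2, 0], [0, 0, 0, 0, 0, 1]]

Subtract R1 from R4.
  [ 1  6  4  16  35  0 ]
  [ 0  0  0  -4  -6  2 ]
  [ 0  0  0  -2  -3  0 ]
  [ 0  2  0  -2   0  0 ]
Swap R2 and R4.
  [ 1  6  4  16  35  0 ]
  [ 0  2  0  -2   0  0 ]
  [ 0  0  0  -2  -3  0 ]
  [ 0  0  0  -4  -6  2 ]
Multiply R2 by 1/2.
  [ 1  6  4  16  35  0 ]
  [ 0  1  0  -1   0  0 ]
  [ 0  0  0  -2  -3  0 ]
  [ 0  0  0  -4  -6  2 ]
Multiply R3 by -1/2.
  [ 1  6  4  16   35  0 ]
  [ 0  1  0  -1    0  0 ]
  [ 0  0  0   1  3/2  0 ]
  [ 0  0  0  -4   -6  2 ]
Add 4 times R3 to R4.
  [ 1  6  4  16   35  0 ]
  [ 0  1  0  -1    0  0 ]
  [ 0  0  0   1  3/2  0 ]
  [ 0  0  0   0    0  2 ]
Multiply R4 by 1/2.
  [ 1  6  4  16   35  0 ]
  [ 0  1  0  -1    0  0 ]
  [ 0  0  0   1  3/2  0 ]
  [ 0  0  0   0    0  1 ]
Add R3 to R2.
  [ 1  6  4  16   35  0 ]
  [ 0  1  0   0  3/2  0 ]
  [ 0  0  0   1  3/2  0 ]
  [ 0  0  0   0    0  1 ]
Subtract 16 times R3 from R1.
  [ 1  6  4  0   11  0 ]
  [ 0  1  0  0  3/2  0 ]
  [ 0  0  0  1  3/2  0 ]
  [ 0  0  0  0    0  1 ]
Subtract 6 times R2 from R1.
  [ 1  0  4  0    2  0 ]
  [ 0  1  0  0  3/2  0 ]
  [ 0  0  0  1  3/2  0 ]
  [ 0  0  0  0    0  1 ]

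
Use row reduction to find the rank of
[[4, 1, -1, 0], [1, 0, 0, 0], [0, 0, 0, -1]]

rank = 3

R1 ← 1/4·R1
  [ 1  1/4  -1/4   0 ]
  [ 1    0     0   0 ]
  [ 0    0     0  -1 ]
R2 ← R2 − R1
  [ 1   1/4  -1/4   0 ]
  [ 0  -1/4   1/4   0 ]
  [ 0     0     0  -1 ]
R2 ← -4·R2
  [ 1  1/4  -1/4   0 ]
  [ 0    1    -1   0 ]
  [ 0    0     0  -1 ]
R3 ← -1·R3
  [ 1  1/4  -1/4  0 ]
  [ 0    1    -1  0 ]
  [ 0    0     0  1 ]
R1 ← R1 − 1/4·R2
  [ 1  0   0  0 ]
  [ 0  1  -1  0 ]
  [ 0  0   0  1 ]
The reduced form has 3 nonzero rows.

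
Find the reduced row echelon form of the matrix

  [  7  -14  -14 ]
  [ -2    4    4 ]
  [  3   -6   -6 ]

R1 → 1/7·R1
  [  1  -2  -2 ]
  [ -2   4   4 ]
  [  3  -6  -6 ]
R2 → R2 + 2·R1
  [ 1  -2  -2 ]
  [ 0   0   0 ]
  [ 3  -6  -6 ]
R3 → R3 − 3·R1
  [ 1  -2  -2 ]
  [ 0   0   0 ]
  [ 0   0   0 ]

[[1, -2, -2], [0, 0, 0], [0, 0, 0]]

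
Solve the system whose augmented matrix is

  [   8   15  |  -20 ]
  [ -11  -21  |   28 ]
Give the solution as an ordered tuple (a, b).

(0, -4/3)

R1 → 1/8·R1
  [   1  15/8  |  -5/2 ]
  [ -11   -21  |    28 ]
R2 → R2 + 11·R1
  [ 1  15/8  |  -5/2 ]
  [ 0  -3/8  |   1/2 ]
R2 → -8/3·R2
  [ 1  15/8  |  -5/2 ]
  [ 0     1  |  -4/3 ]
R1 → R1 − 15/8·R2
  [ 1  0  |     0 ]
  [ 0  1  |  -4/3 ]
Reading off the last column: a = 0, b = -4/3.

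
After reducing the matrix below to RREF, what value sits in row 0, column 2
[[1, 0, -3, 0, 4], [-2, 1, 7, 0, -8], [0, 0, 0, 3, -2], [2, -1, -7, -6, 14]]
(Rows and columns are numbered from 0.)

Add 2 times R1 to R2.
  [ 1   0  -3   0   4 ]
  [ 0   1   1   0   0 ]
  [ 0   0   0   3  -2 ]
  [ 2  -1  -7  -6  14 ]
Subtract 2 times R1 from R4.
  [ 1   0  -3   0   4 ]
  [ 0   1   1   0   0 ]
  [ 0   0   0   3  -2 ]
  [ 0  -1  -1  -6   6 ]
Add R2 to R4.
  [ 1  0  -3   0   4 ]
  [ 0  1   1   0   0 ]
  [ 0  0   0   3  -2 ]
  [ 0  0   0  -6   6 ]
Multiply R3 by 1/3.
  [ 1  0  -3   0     4 ]
  [ 0  1   1   0     0 ]
  [ 0  0   0   1  -2/3 ]
  [ 0  0   0  -6     6 ]
Add 6 times R3 to R4.
  [ 1  0  -3  0     4 ]
  [ 0  1   1  0     0 ]
  [ 0  0   0  1  -2/3 ]
  [ 0  0   0  0     2 ]
Multiply R4 by 1/2.
  [ 1  0  -3  0     4 ]
  [ 0  1   1  0     0 ]
  [ 0  0   0  1  -2/3 ]
  [ 0  0   0  0     1 ]
Add 2/3 times R4 to R3.
  [ 1  0  -3  0  4 ]
  [ 0  1   1  0  0 ]
  [ 0  0   0  1  0 ]
  [ 0  0   0  0  1 ]
Subtract 4 times R4 from R1.
  [ 1  0  -3  0  0 ]
  [ 0  1   1  0  0 ]
  [ 0  0   0  1  0 ]
  [ 0  0   0  0  1 ]

-3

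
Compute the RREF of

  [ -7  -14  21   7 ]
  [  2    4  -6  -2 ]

[[1, 2, -3, -1], [0, 0, 0, 0]]

Multiply ρ1 by -1/7.
  [ 1  2  -3  -1 ]
  [ 2  4  -6  -2 ]
Subtract 2 times ρ1 from ρ2.
  [ 1  2  -3  -1 ]
  [ 0  0   0   0 ]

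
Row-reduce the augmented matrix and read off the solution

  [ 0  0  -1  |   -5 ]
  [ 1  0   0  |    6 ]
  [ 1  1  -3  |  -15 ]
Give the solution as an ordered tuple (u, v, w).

(6, -6, 5)

r1 <=> r2
  [ 1  0   0  |    6 ]
  [ 0  0  -1  |   -5 ]
  [ 1  1  -3  |  -15 ]
r3 ← r3 − r1
  [ 1  0   0  |    6 ]
  [ 0  0  -1  |   -5 ]
  [ 0  1  -3  |  -21 ]
r2 <=> r3
  [ 1  0   0  |    6 ]
  [ 0  1  -3  |  -21 ]
  [ 0  0  -1  |   -5 ]
r3 ← -1·r3
  [ 1  0   0  |    6 ]
  [ 0  1  -3  |  -21 ]
  [ 0  0   1  |    5 ]
r2 ← r2 + 3·r3
  [ 1  0  0  |   6 ]
  [ 0  1  0  |  -6 ]
  [ 0  0  1  |   5 ]
Reading off the last column: u = 6, v = -6, w = 5.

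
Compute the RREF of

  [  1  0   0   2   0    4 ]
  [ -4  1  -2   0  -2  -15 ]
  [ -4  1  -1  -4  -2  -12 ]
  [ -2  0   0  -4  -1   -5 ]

[[1, 0, 0, 2, 0, 4], [0, 1, 0, 0, 0, 1], [0, 0, 1, -4, 0, 3], [0, 0, 0, 0, 1, -3]]

r2 ← r2 + 4·r1
  [  1  0   0   2   0    4 ]
  [  0  1  -2   8  -2    1 ]
  [ -4  1  -1  -4  -2  -12 ]
  [ -2  0   0  -4  -1   -5 ]
r3 ← r3 + 4·r1
  [  1  0   0   2   0   4 ]
  [  0  1  -2   8  -2   1 ]
  [  0  1  -1   4  -2   4 ]
  [ -2  0   0  -4  -1  -5 ]
r4 ← r4 + 2·r1
  [ 1  0   0  2   0  4 ]
  [ 0  1  -2  8  -2  1 ]
  [ 0  1  -1  4  -2  4 ]
  [ 0  0   0  0  -1  3 ]
r3 ← r3 − r2
  [ 1  0   0   2   0  4 ]
  [ 0  1  -2   8  -2  1 ]
  [ 0  0   1  -4   0  3 ]
  [ 0  0   0   0  -1  3 ]
r4 ← -1·r4
  [ 1  0   0   2   0   4 ]
  [ 0  1  -2   8  -2   1 ]
  [ 0  0   1  -4   0   3 ]
  [ 0  0   0   0   1  -3 ]
r2 ← r2 + 2·r4
  [ 1  0   0   2  0   4 ]
  [ 0  1  -2   8  0  -5 ]
  [ 0  0   1  -4  0   3 ]
  [ 0  0   0   0  1  -3 ]
r2 ← r2 + 2·r3
  [ 1  0  0   2  0   4 ]
  [ 0  1  0   0  0   1 ]
  [ 0  0  1  -4  0   3 ]
  [ 0  0  0   0  1  -3 ]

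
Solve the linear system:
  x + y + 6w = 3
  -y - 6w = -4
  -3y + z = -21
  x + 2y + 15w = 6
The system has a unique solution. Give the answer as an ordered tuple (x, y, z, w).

Form the augmented matrix and row-reduce:
  [ 1   1  0   6  |    3 ]
  [ 0  -1  0  -6  |   -4 ]
  [ 0  -3  1   0  |  -21 ]
  [ 1   2  0  15  |    6 ]
R4 -> R4 − R1
  [ 1   1  0   6  |    3 ]
  [ 0  -1  0  -6  |   -4 ]
  [ 0  -3  1   0  |  -21 ]
  [ 0   1  0   9  |    3 ]
R2 -> -1·R2
  [ 1   1  0  6  |    3 ]
  [ 0   1  0  6  |    4 ]
  [ 0  -3  1  0  |  -21 ]
  [ 0   1  0  9  |    3 ]
R3 -> R3 + 3·R2
  [ 1  1  0   6  |   3 ]
  [ 0  1  0   6  |   4 ]
  [ 0  0  1  18  |  -9 ]
  [ 0  1  0   9  |   3 ]
R4 -> R4 − R2
  [ 1  1  0   6  |   3 ]
  [ 0  1  0   6  |   4 ]
  [ 0  0  1  18  |  -9 ]
  [ 0  0  0   3  |  -1 ]
R4 -> 1/3·R4
  [ 1  1  0   6  |     3 ]
  [ 0  1  0   6  |     4 ]
  [ 0  0  1  18  |    -9 ]
  [ 0  0  0   1  |  -1/3 ]
R3 -> R3 − 18·R4
  [ 1  1  0  6  |     3 ]
  [ 0  1  0  6  |     4 ]
  [ 0  0  1  0  |    -3 ]
  [ 0  0  0  1  |  -1/3 ]
R2 -> R2 − 6·R4
  [ 1  1  0  6  |     3 ]
  [ 0  1  0  0  |     6 ]
  [ 0  0  1  0  |    -3 ]
  [ 0  0  0  1  |  -1/3 ]
R1 -> R1 − 6·R4
  [ 1  1  0  0  |     5 ]
  [ 0  1  0  0  |     6 ]
  [ 0  0  1  0  |    -3 ]
  [ 0  0  0  1  |  -1/3 ]
R1 -> R1 − R2
  [ 1  0  0  0  |    -1 ]
  [ 0  1  0  0  |     6 ]
  [ 0  0  1  0  |    -3 ]
  [ 0  0  0  1  |  -1/3 ]
Reading off the last column: x = -1, y = 6, z = -3, w = -1/3.

(-1, 6, -3, -1/3)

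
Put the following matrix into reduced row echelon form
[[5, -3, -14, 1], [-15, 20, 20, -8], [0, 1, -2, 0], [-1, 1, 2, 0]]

[[1, 0, -4, 0], [0, 1, -2, 0], [0, 0, 0, 1], [0, 0, 0, 0]]

Multiply r1 by 1/5.
Add 15 times r1 to r2.
Add r1 to r4.
Multiply r2 by 1/11.
Subtract r2 from r3.
Subtract 2/5 times r2 from r4.
Multiply r3 by 11/5.
Subtract 21/55 times r3 from r4.
Add 5/11 times r3 to r2.
Subtract 1/5 times r3 from r1.
Add 3/5 times r2 to r1.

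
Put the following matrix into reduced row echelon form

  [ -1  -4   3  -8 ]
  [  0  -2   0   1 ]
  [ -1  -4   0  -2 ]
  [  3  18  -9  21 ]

[[1, 0, 0, 4], [0, 1, 0, -1/2], [0, 0, 1, -2], [0, 0, 0, 0]]

r1 := -1·r1
r3 := r3 + r1
r4 := r4 − 3·r1
r2 := -1/2·r2
r4 := r4 − 6·r2
r3 := -1/3·r3
r1 := r1 + 3·r3
r1 := r1 − 4·r2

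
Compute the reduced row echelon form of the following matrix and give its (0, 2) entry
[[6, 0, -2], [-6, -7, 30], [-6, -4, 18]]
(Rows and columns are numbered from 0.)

-1/3

Multiply R1 by 1/6.
  [  1   0  -1/3 ]
  [ -6  -7    30 ]
  [ -6  -4    18 ]
Add 6 times R1 to R2.
  [  1   0  -1/3 ]
  [  0  -7    28 ]
  [ -6  -4    18 ]
Add 6 times R1 to R3.
  [ 1   0  -1/3 ]
  [ 0  -7    28 ]
  [ 0  -4    16 ]
Multiply R2 by -1/7.
  [ 1   0  -1/3 ]
  [ 0   1    -4 ]
  [ 0  -4    16 ]
Add 4 times R2 to R3.
  [ 1  0  -1/3 ]
  [ 0  1    -4 ]
  [ 0  0     0 ]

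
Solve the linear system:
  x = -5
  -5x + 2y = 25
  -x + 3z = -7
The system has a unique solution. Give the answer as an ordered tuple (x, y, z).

Form the augmented matrix and row-reduce:
  [  1  0  0  |  -5 ]
  [ -5  2  0  |  25 ]
  [ -1  0  3  |  -7 ]
R2 := R2 + 5·R1
R3 := R3 + R1
R2 := 1/2·R2
R3 := 1/3·R3
Reading off the last column: x = -5, y = 0, z = -4.

(-5, 0, -4)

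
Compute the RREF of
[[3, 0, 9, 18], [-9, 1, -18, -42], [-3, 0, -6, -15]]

[[1, 0, 0, 3], [0, 1, 0, 3], [0, 0, 1, 1]]

r1 ← 1/3·r1
  [  1  0    3    6 ]
  [ -9  1  -18  -42 ]
  [ -3  0   -6  -15 ]
r2 ← r2 + 9·r1
  [  1  0   3    6 ]
  [  0  1   9   12 ]
  [ -3  0  -6  -15 ]
r3 ← r3 + 3·r1
  [ 1  0  3   6 ]
  [ 0  1  9  12 ]
  [ 0  0  3   3 ]
r3 ← 1/3·r3
  [ 1  0  3   6 ]
  [ 0  1  9  12 ]
  [ 0  0  1   1 ]
r2 ← r2 − 9·r3
  [ 1  0  3  6 ]
  [ 0  1  0  3 ]
  [ 0  0  1  1 ]
r1 ← r1 − 3·r3
  [ 1  0  0  3 ]
  [ 0  1  0  3 ]
  [ 0  0  1  1 ]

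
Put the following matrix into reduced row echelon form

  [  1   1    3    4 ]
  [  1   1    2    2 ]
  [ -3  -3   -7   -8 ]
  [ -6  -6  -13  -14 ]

[[1, 1, 0, -2], [0, 0, 1, 2], [0, 0, 0, 0], [0, 0, 0, 0]]

Subtract ρ1 from ρ2.
  [  1   1    3    4 ]
  [  0   0   -1   -2 ]
  [ -3  -3   -7   -8 ]
  [ -6  -6  -13  -14 ]
Add 3 times ρ1 to ρ3.
  [  1   1    3    4 ]
  [  0   0   -1   -2 ]
  [  0   0    2    4 ]
  [ -6  -6  -13  -14 ]
Add 6 times ρ1 to ρ4.
  [ 1  1   3   4 ]
  [ 0  0  -1  -2 ]
  [ 0  0   2   4 ]
  [ 0  0   5  10 ]
Multiply ρ2 by -1.
  [ 1  1  3   4 ]
  [ 0  0  1   2 ]
  [ 0  0  2   4 ]
  [ 0  0  5  10 ]
Subtract 2 times ρ2 from ρ3.
  [ 1  1  3   4 ]
  [ 0  0  1   2 ]
  [ 0  0  0   0 ]
  [ 0  0  5  10 ]
Subtract 5 times ρ2 from ρ4.
  [ 1  1  3  4 ]
  [ 0  0  1  2 ]
  [ 0  0  0  0 ]
  [ 0  0  0  0 ]
Subtract 3 times ρ2 from ρ1.
  [ 1  1  0  -2 ]
  [ 0  0  1   2 ]
  [ 0  0  0   0 ]
  [ 0  0  0   0 ]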